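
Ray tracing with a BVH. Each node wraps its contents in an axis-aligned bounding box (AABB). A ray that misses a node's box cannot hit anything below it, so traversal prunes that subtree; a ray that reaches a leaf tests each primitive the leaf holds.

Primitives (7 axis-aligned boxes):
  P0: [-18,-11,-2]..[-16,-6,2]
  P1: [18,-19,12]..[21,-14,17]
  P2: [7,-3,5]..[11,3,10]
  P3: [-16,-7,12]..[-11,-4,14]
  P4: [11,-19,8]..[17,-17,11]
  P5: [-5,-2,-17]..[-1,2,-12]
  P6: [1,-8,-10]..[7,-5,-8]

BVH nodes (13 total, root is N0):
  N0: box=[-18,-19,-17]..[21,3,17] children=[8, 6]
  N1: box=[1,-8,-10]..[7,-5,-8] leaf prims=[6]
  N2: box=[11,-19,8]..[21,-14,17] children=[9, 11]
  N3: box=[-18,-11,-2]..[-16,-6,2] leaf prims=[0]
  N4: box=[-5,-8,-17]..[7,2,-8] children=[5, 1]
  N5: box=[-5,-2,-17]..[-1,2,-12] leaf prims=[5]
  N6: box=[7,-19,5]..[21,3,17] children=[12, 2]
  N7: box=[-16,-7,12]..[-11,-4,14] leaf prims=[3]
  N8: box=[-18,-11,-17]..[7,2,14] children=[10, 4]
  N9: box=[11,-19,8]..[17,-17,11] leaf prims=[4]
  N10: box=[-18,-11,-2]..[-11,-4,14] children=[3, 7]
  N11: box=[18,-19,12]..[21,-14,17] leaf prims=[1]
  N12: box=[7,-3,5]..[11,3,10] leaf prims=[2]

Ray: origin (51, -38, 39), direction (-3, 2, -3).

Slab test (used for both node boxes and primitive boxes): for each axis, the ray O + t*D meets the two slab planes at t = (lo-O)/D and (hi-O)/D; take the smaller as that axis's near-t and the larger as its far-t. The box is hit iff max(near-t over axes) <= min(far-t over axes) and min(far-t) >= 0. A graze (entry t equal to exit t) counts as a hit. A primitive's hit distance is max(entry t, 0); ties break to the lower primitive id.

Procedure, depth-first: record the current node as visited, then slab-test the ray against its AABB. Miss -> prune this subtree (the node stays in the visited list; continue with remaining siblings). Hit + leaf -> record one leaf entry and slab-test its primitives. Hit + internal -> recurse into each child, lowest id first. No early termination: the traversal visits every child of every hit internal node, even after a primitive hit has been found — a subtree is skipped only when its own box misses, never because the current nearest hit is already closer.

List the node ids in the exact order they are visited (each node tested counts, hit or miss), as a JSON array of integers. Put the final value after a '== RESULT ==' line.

Trace the traversal:
N0 x:[10,23] y:[19/2,41/2] z:[22/3,56/3] -> hit [10,56/3], descend [6, 8]
  N6 x:[10,44/3] y:[19/2,41/2] z:[22/3,34/3] -> hit [10,34/3], descend [2, 12]
    N2 x:[10,40/3] y:[19/2,12] z:[22/3,31/3] -> hit [10,31/3], descend [9, 11]
      N9 x:[34/3,40/3] y:[19/2,21/2] z:[28/3,31/3] -> miss, prune
      N11 x:[10,11] y:[19/2,12] z:[22/3,9] -> miss, prune
    N12 x:[40/3,44/3] y:[35/2,41/2] z:[29/3,34/3] -> miss, prune
  N8 x:[44/3,23] y:[27/2,20] z:[25/3,56/3] -> hit [44/3,56/3], descend [4, 10]
    N4 x:[44/3,56/3] y:[15,20] z:[47/3,56/3] -> hit [47/3,56/3], descend [1, 5]
      N1 x:[44/3,50/3] y:[15,33/2] z:[47/3,49/3] -> hit [47/3,49/3] leaf, test {P6@t=47/3}
      N5 x:[52/3,56/3] y:[18,20] z:[17,56/3] -> hit [18,56/3] leaf, test {P5@t=18}
    N10 x:[62/3,23] y:[27/2,17] z:[25/3,41/3] -> miss, prune

11 AABB tests over nodes [0, 6, 2, 9, 11, 12, 8, 4, 1, 5, 10]; 2 leaves entered; closest P6.

== RESULT ==
[0, 6, 2, 9, 11, 12, 8, 4, 1, 5, 10]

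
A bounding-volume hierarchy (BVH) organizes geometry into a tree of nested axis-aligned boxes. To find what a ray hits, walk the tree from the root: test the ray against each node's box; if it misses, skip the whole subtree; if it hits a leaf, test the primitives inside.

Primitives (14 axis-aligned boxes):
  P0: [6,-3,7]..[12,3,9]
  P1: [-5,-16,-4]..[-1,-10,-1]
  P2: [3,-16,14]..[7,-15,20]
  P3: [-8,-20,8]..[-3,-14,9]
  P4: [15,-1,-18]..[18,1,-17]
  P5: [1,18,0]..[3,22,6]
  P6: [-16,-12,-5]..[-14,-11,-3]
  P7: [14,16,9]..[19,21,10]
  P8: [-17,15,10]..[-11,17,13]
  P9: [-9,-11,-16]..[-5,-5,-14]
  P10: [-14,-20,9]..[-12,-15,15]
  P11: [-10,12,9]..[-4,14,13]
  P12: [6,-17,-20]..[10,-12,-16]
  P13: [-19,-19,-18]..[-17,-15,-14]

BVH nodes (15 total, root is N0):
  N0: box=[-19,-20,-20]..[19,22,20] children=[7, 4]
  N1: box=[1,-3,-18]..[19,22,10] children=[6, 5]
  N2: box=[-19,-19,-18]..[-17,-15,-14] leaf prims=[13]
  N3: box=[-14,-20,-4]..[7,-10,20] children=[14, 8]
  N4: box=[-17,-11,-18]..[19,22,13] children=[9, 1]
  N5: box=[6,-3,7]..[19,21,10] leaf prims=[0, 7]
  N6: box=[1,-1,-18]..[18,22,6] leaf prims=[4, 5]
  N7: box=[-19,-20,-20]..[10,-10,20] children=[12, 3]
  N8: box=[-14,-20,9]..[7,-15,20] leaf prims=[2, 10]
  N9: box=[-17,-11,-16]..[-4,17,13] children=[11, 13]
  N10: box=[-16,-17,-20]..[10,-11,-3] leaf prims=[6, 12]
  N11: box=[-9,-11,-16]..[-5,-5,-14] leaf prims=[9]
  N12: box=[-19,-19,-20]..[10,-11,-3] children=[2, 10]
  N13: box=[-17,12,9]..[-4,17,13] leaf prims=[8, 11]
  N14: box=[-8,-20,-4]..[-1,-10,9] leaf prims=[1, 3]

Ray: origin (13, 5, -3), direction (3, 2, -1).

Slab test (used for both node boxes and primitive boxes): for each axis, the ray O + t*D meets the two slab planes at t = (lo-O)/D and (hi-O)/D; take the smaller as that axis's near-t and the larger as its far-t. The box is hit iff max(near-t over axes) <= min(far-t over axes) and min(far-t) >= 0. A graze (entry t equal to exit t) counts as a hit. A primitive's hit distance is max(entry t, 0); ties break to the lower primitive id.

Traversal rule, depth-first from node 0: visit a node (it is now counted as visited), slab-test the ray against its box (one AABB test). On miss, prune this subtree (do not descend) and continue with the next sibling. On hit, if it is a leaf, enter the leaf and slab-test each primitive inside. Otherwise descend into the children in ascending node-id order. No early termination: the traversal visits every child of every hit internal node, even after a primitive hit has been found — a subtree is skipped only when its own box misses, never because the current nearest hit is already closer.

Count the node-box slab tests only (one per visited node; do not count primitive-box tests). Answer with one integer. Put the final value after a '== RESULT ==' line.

Walk:
N0 x:[-32/3,2] y:[-25/2,17/2] z:[-23,17] -> hit [-32/3,2], descend [4, 7]
  N4 x:[-10,2] y:[-8,17/2] z:[-16,15] -> hit [-8,2], descend [1, 9]
    N1 x:[-4,2] y:[-4,17/2] z:[-13,15] -> hit [-4,2], descend [5, 6]
      N5 x:[-7/3,2] y:[-4,8] z:[-13,-10] -> miss, prune
      N6 x:[-4,5/3] y:[-3,17/2] z:[-9,15] -> hit [-3,5/3] leaf, test {P4(miss), P5(miss)}
    N9 x:[-10,-17/3] y:[-8,6] z:[-16,13] -> miss, prune
  N7 x:[-32/3,-1] y:[-25/2,-15/2] z:[-23,17] -> miss, prune

Summary -> nodes [0, 4, 1, 5, 6, 9, 7]; box-tests=7; leaf-entries=1; first=miss

== RESULT ==
7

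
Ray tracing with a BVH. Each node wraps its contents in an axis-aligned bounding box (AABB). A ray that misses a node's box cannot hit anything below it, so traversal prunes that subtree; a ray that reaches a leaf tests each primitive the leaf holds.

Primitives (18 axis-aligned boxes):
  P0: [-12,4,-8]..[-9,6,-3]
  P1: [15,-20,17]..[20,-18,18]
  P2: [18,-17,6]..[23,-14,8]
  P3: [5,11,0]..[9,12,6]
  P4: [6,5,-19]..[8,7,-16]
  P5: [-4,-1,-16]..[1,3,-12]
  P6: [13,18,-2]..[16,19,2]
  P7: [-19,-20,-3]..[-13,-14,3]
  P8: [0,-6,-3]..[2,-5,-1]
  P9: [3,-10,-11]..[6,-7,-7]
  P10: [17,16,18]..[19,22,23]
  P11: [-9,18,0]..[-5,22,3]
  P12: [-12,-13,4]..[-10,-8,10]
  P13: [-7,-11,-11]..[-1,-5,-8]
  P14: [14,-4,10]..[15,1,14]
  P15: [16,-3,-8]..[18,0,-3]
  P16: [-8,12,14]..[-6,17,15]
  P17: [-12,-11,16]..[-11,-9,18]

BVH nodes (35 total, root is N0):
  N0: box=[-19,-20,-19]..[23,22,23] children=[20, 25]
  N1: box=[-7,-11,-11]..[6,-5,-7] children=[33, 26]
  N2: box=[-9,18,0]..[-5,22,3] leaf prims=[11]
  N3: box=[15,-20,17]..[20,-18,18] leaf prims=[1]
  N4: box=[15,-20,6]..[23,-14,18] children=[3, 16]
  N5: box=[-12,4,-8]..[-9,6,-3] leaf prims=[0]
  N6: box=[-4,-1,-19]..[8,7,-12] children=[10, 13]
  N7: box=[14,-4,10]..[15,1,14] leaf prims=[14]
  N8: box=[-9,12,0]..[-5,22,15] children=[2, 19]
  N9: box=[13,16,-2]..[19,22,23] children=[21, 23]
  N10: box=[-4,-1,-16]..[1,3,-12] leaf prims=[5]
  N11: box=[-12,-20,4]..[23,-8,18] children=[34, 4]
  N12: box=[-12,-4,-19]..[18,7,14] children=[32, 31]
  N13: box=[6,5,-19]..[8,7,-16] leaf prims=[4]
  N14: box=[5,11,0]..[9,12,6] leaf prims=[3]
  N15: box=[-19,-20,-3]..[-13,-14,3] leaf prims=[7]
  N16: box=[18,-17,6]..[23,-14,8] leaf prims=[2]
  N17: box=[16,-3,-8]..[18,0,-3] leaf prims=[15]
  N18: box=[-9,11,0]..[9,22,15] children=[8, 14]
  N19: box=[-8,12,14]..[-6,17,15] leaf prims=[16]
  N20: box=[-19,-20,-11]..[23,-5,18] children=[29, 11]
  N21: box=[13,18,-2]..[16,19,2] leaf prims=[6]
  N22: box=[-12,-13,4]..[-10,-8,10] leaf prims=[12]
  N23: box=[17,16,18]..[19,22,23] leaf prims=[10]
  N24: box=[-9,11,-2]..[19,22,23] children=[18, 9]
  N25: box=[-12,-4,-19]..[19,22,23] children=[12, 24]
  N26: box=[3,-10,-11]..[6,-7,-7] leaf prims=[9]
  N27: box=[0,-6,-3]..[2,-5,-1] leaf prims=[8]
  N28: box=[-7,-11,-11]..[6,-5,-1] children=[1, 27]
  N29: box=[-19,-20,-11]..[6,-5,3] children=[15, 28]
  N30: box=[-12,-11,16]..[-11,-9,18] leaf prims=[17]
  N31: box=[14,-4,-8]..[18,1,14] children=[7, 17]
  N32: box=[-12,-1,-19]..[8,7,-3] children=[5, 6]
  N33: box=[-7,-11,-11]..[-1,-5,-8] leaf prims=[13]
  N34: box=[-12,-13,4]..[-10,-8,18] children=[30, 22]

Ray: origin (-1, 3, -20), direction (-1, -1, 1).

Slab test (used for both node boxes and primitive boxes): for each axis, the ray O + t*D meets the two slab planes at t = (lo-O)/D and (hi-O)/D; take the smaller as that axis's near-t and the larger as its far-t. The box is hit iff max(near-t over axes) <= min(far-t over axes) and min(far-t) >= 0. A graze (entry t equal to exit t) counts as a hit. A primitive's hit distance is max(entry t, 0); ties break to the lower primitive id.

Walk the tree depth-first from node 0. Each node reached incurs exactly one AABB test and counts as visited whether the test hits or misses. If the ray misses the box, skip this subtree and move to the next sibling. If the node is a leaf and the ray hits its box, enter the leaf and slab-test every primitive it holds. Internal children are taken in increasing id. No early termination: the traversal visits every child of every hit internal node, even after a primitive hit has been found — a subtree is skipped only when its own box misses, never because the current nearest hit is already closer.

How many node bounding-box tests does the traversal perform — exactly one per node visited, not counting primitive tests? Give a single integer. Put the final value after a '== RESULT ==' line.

Trace the traversal:
N0 x:[-24,18] y:[-19,23] z:[1,43] -> hit [1,18], descend [20, 25]
  N20 x:[-24,18] y:[8,23] z:[9,38] -> hit [9,18], descend [11, 29]
    N11 x:[-24,11] y:[11,23] z:[24,38] -> miss, prune
    N29 x:[-7,18] y:[8,23] z:[9,23] -> hit [9,18], descend [15, 28]
      N15 x:[12,18] y:[17,23] z:[17,23] -> hit [17,18] leaf, test {P7@t=17}
      N28 x:[-7,6] y:[8,14] z:[9,19] -> miss, prune
  N25 x:[-20,11] y:[-19,7] z:[1,43] -> hit [1,7], descend [12, 24]
    N12 x:[-19,11] y:[-4,7] z:[1,34] -> hit [1,7], descend [31, 32]
      N31 x:[-19,-15] y:[2,7] z:[12,34] -> miss, prune
      N32 x:[-9,11] y:[-4,4] z:[1,17] -> hit [1,4], descend [5, 6]
        N5 x:[8,11] y:[-3,-1] z:[12,17] -> miss, prune
        N6 x:[-9,3] y:[-4,4] z:[1,8] -> hit [1,3], descend [10, 13]
          N10 x:[-2,3] y:[0,4] z:[4,8] -> miss, prune
          N13 x:[-9,-7] y:[-4,-2] z:[1,4] -> miss, prune
    N24 x:[-20,8] y:[-19,-8] z:[18,43] -> miss, prune

Summary -> nodes [0, 20, 11, 29, 15, 28, 25, 12, 31, 32, 5, 6, 10, 13, 24]; box-tests=15; leaf-entries=1; first=P7

== RESULT ==
15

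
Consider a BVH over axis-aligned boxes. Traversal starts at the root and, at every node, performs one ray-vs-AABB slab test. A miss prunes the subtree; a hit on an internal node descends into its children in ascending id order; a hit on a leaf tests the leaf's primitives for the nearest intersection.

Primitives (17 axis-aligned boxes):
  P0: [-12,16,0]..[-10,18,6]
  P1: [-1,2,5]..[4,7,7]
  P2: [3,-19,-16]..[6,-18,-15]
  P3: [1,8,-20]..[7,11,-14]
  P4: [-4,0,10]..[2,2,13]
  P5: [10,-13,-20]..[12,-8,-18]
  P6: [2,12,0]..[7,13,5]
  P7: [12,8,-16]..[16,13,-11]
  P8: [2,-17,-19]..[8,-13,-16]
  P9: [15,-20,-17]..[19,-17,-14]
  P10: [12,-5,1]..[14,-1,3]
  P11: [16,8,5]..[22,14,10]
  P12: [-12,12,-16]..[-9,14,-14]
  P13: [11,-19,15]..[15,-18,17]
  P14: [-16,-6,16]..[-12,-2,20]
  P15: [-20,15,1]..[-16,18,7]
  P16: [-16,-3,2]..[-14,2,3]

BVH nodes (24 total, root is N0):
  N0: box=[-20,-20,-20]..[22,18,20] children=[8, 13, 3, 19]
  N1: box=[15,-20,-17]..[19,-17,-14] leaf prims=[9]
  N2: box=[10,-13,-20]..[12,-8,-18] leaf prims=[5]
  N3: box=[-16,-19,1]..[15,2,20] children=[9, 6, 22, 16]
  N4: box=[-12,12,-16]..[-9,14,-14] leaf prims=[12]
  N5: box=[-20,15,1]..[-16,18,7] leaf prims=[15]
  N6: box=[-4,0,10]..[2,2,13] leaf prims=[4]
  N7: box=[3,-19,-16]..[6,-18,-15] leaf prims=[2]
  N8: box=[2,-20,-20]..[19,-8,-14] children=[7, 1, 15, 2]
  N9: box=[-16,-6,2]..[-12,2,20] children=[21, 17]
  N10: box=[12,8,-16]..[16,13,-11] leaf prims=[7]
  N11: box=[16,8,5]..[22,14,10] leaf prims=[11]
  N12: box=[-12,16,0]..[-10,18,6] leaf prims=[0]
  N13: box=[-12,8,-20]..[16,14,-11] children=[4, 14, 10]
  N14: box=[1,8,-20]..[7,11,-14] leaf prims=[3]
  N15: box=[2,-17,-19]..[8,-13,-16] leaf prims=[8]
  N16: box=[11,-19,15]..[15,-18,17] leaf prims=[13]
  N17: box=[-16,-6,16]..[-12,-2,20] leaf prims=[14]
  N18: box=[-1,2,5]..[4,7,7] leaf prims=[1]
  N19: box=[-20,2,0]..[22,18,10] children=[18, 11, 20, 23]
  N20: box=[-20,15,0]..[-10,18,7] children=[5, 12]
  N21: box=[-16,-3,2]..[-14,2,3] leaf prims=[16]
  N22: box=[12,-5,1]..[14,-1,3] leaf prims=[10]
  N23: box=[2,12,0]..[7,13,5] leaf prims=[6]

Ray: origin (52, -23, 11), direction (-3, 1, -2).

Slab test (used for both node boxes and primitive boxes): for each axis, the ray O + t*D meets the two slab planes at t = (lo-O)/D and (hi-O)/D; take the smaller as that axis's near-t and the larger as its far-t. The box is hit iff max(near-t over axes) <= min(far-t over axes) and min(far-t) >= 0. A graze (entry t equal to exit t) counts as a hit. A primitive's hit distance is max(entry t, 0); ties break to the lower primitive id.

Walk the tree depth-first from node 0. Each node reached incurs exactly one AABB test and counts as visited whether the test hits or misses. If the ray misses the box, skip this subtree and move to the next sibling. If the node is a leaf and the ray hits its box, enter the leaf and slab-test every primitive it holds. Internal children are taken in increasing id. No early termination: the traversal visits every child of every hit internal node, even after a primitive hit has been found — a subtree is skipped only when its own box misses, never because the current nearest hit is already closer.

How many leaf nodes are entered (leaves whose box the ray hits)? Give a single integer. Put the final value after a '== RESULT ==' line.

Traverse from the root:
N0 x:[10,24] y:[3,41] z:[-9/2,31/2] -> hit [10,31/2], descend [3, 8, 13, 19]
  N3 x:[37/3,68/3] y:[4,25] z:[-9/2,5] -> miss, prune
  N8 x:[11,50/3] y:[3,15] z:[25/2,31/2] -> hit [25/2,15], descend [1, 2, 7, 15]
    N1 x:[11,37/3] y:[3,6] z:[25/2,14] -> miss, prune
    N2 x:[40/3,14] y:[10,15] z:[29/2,31/2] -> miss, prune
    N7 x:[46/3,49/3] y:[4,5] z:[13,27/2] -> miss, prune
    N15 x:[44/3,50/3] y:[6,10] z:[27/2,15] -> miss, prune
  N13 x:[12,64/3] y:[31,37] z:[11,31/2] -> miss, prune
  N19 x:[10,24] y:[25,41] z:[1/2,11/2] -> miss, prune

Summary -> nodes [0, 3, 8, 1, 2, 7, 15, 13, 19]; box-tests=9; leaf-entries=0; first=miss

== RESULT ==
0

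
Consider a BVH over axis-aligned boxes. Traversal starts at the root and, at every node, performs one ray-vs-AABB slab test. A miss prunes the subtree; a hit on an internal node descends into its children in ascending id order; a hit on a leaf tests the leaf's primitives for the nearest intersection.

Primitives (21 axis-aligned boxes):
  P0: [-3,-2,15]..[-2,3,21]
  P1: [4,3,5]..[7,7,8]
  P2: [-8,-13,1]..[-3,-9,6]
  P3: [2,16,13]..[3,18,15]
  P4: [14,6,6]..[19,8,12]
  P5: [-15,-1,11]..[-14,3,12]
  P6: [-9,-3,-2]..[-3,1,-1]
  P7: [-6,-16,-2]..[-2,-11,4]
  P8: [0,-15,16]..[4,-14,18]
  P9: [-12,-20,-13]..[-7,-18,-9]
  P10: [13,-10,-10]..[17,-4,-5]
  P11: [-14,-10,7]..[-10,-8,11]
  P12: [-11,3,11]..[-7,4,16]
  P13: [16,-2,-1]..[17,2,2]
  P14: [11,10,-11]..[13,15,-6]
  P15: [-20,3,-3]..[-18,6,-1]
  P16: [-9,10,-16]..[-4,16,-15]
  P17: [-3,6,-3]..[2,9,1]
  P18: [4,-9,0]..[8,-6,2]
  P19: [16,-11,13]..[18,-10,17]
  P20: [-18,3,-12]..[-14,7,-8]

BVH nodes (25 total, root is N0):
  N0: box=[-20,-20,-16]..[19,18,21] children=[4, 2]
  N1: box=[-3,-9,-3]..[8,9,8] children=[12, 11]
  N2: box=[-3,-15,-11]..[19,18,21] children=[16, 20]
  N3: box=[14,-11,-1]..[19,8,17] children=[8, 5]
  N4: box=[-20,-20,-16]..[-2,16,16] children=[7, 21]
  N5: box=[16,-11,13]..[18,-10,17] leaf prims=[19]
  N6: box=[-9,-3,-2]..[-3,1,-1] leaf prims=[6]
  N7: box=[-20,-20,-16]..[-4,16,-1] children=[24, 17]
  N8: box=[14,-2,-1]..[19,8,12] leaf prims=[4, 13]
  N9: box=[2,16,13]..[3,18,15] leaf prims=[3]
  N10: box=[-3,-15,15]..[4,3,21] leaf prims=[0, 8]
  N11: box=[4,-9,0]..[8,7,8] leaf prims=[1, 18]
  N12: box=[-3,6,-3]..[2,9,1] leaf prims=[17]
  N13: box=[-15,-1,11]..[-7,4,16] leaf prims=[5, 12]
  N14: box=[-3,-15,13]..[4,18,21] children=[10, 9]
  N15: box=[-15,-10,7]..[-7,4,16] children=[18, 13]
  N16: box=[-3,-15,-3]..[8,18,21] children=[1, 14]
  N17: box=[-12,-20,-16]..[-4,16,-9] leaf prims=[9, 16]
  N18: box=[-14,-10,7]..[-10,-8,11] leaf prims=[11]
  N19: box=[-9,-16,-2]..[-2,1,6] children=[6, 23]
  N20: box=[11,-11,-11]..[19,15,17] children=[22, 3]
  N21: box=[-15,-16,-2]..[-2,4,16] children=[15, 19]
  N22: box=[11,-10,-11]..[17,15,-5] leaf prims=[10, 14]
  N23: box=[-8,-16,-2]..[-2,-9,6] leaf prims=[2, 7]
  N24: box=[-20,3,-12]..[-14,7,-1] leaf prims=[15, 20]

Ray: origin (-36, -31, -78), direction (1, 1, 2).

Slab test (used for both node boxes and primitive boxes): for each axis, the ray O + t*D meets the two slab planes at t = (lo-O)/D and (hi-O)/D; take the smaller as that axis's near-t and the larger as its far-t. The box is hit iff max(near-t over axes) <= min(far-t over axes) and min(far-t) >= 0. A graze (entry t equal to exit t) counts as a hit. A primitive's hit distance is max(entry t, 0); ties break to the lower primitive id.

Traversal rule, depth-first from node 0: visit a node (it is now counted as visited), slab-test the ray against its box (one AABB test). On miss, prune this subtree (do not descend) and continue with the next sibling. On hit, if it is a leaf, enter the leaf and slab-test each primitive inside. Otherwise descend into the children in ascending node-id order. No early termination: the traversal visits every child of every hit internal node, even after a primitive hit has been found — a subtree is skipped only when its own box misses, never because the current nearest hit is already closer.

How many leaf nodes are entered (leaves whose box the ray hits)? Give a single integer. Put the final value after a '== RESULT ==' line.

Traverse from the root:
N0 x:[16,55] y:[11,49] z:[31,99/2] -> hit [31,49], descend [2, 4]
  N2 x:[33,55] y:[16,49] z:[67/2,99/2] -> hit [67/2,49], descend [16, 20]
    N16 x:[33,44] y:[16,49] z:[75/2,99/2] -> hit [75/2,44], descend [1, 14]
      N1 x:[33,44] y:[22,40] z:[75/2,43] -> hit [75/2,40], descend [11, 12]
        N11 x:[40,44] y:[22,38] z:[39,43] -> miss, prune
        N12 x:[33,38] y:[37,40] z:[75/2,79/2] -> hit [75/2,38] leaf, test {P17@t=75/2}
      N14 x:[33,40] y:[16,49] z:[91/2,99/2] -> miss, prune
    N20 x:[47,55] y:[20,46] z:[67/2,95/2] -> miss, prune
  N4 x:[16,34] y:[11,47] z:[31,47] -> hit [31,34], descend [7, 21]
    N7 x:[16,32] y:[11,47] z:[31,77/2] -> hit [31,32], descend [17, 24]
      N17 x:[24,32] y:[11,47] z:[31,69/2] -> hit [31,32] leaf, test {P9(miss), P16(miss)}
      N24 x:[16,22] y:[34,38] z:[33,77/2] -> miss, prune
    N21 x:[21,34] y:[15,35] z:[38,47] -> miss, prune

Summary -> nodes [0, 2, 16, 1, 11, 12, 14, 20, 4, 7, 17, 24, 21]; box-tests=13; leaf-entries=2; first=P17

== RESULT ==
2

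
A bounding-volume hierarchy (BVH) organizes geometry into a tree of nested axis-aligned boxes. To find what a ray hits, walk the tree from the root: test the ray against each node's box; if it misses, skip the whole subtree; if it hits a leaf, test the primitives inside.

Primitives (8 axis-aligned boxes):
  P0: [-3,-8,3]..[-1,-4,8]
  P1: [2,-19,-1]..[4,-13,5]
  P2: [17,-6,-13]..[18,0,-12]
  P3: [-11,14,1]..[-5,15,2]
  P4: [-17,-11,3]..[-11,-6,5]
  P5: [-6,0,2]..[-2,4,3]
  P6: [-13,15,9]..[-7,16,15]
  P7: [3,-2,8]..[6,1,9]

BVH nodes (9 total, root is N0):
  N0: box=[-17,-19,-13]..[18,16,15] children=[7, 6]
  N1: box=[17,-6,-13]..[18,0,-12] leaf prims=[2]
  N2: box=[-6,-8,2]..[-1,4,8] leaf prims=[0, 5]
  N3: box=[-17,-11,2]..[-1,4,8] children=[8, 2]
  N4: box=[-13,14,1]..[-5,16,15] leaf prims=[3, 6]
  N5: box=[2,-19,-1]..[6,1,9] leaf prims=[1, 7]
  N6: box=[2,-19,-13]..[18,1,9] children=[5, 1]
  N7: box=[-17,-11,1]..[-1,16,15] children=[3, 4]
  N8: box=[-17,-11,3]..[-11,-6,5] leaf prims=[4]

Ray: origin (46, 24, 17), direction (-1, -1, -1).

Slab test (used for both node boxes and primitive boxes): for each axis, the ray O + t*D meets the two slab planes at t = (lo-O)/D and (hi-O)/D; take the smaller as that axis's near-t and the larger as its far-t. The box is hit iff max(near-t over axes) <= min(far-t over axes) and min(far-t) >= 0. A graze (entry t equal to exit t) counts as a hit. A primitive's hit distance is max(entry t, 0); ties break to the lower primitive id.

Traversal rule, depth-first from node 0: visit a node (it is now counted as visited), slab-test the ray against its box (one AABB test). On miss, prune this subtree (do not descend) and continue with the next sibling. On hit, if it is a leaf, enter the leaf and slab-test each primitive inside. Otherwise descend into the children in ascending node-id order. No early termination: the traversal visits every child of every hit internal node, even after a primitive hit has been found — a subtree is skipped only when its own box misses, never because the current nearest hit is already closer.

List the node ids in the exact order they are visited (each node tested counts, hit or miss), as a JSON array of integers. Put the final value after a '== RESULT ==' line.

Traverse from the root:
N0 x:[28,63] y:[8,43] z:[2,30] -> hit [28,30], descend [6, 7]
  N6 x:[28,44] y:[23,43] z:[8,30] -> hit [28,30], descend [1, 5]
    N1 x:[28,29] y:[24,30] z:[29,30] -> hit [29,29] leaf, test {P2@t=29}
    N5 x:[40,44] y:[23,43] z:[8,18] -> miss, prune
  N7 x:[47,63] y:[8,35] z:[2,16] -> miss, prune

order=[0, 6, 1, 5, 7]  |boxes|=5  |leaves|=1  hit=P2

== RESULT ==
[0, 6, 1, 5, 7]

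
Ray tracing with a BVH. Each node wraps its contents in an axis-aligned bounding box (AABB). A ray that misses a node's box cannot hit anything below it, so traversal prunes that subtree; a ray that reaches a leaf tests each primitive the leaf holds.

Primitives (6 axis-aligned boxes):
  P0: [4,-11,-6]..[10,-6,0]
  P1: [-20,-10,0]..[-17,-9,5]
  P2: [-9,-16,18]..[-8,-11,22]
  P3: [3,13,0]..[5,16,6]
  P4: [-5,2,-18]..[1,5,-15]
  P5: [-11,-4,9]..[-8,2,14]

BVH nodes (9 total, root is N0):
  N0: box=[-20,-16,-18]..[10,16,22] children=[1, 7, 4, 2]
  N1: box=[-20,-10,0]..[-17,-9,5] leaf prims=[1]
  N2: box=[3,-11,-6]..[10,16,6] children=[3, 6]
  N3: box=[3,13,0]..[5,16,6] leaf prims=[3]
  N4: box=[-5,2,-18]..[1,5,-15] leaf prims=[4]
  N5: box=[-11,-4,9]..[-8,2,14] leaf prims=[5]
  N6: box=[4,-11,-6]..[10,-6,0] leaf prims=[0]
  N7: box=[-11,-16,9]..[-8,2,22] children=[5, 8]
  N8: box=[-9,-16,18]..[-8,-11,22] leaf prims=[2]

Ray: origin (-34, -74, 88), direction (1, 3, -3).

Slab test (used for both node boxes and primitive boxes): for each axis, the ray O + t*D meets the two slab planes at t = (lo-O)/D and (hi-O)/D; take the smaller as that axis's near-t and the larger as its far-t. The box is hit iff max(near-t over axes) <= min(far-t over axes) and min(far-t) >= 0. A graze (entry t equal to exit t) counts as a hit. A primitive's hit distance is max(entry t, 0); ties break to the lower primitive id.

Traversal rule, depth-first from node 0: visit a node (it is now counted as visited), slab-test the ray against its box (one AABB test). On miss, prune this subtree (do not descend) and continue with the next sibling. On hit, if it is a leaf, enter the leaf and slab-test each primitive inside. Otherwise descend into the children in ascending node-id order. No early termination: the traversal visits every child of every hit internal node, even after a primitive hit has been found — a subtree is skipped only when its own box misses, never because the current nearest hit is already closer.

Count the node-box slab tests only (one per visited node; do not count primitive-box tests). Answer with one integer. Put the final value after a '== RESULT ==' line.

Trace the traversal:
N0 x:[14,44] y:[58/3,30] z:[22,106/3] -> hit [22,30], descend [1, 2, 4, 7]
  N1 x:[14,17] y:[64/3,65/3] z:[83/3,88/3] -> miss, prune
  N2 x:[37,44] y:[21,30] z:[82/3,94/3] -> miss, prune
  N4 x:[29,35] y:[76/3,79/3] z:[103/3,106/3] -> miss, prune
  N7 x:[23,26] y:[58/3,76/3] z:[22,79/3] -> hit [23,76/3], descend [5, 8]
    N5 x:[23,26] y:[70/3,76/3] z:[74/3,79/3] -> hit [74/3,76/3] leaf, test {P5@t=74/3}
    N8 x:[25,26] y:[58/3,21] z:[22,70/3] -> miss, prune

Summary -> nodes [0, 1, 2, 4, 7, 5, 8]; box-tests=7; leaf-entries=1; first=P5

== RESULT ==
7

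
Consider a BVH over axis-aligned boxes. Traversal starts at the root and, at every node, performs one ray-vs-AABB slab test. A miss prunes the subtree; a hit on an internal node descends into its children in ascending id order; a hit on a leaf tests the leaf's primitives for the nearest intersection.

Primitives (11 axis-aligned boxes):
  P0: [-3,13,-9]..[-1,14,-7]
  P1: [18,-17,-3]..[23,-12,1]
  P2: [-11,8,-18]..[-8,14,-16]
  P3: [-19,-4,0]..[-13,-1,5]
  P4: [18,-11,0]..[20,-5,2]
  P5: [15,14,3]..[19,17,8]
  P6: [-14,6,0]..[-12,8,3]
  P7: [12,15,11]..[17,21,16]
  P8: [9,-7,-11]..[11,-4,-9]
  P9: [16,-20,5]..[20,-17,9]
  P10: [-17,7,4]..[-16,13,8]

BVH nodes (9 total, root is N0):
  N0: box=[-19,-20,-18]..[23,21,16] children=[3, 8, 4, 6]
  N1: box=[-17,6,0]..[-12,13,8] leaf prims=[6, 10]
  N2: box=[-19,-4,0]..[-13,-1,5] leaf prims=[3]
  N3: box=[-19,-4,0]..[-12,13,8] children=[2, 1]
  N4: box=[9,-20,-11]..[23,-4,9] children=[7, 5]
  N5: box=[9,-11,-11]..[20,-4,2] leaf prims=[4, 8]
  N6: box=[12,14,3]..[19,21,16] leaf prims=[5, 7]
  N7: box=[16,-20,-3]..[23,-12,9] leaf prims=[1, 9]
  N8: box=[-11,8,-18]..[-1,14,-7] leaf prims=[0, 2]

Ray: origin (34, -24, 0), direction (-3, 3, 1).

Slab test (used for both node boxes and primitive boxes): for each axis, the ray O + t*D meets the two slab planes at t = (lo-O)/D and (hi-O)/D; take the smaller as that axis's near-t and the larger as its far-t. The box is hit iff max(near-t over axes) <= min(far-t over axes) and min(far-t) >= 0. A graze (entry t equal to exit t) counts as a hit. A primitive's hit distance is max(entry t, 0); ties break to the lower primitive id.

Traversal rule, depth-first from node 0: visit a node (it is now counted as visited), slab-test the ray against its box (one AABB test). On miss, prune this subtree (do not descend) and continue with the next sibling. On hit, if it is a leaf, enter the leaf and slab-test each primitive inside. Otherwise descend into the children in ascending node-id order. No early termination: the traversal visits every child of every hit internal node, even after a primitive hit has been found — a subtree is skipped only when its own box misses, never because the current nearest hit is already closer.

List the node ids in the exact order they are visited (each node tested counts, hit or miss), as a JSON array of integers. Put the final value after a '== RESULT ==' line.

Traverse from the root:
N0 x:[11/3,53/3] y:[4/3,15] z:[-18,16] -> hit [11/3,15], descend [3, 4, 6, 8]
  N3 x:[46/3,53/3] y:[20/3,37/3] z:[0,8] -> miss, prune
  N4 x:[11/3,25/3] y:[4/3,20/3] z:[-11,9] -> hit [11/3,20/3], descend [5, 7]
    N5 x:[14/3,25/3] y:[13/3,20/3] z:[-11,2] -> miss, prune
    N7 x:[11/3,6] y:[4/3,4] z:[-3,9] -> hit [11/3,4] leaf, test {P1(miss), P9(miss)}
  N6 x:[5,22/3] y:[38/3,15] z:[3,16] -> miss, prune
  N8 x:[35/3,15] y:[32/3,38/3] z:[-18,-7] -> miss, prune

order=[0, 3, 4, 5, 7, 6, 8]  |boxes|=7  |leaves|=1  hit=miss

== RESULT ==
[0, 3, 4, 5, 7, 6, 8]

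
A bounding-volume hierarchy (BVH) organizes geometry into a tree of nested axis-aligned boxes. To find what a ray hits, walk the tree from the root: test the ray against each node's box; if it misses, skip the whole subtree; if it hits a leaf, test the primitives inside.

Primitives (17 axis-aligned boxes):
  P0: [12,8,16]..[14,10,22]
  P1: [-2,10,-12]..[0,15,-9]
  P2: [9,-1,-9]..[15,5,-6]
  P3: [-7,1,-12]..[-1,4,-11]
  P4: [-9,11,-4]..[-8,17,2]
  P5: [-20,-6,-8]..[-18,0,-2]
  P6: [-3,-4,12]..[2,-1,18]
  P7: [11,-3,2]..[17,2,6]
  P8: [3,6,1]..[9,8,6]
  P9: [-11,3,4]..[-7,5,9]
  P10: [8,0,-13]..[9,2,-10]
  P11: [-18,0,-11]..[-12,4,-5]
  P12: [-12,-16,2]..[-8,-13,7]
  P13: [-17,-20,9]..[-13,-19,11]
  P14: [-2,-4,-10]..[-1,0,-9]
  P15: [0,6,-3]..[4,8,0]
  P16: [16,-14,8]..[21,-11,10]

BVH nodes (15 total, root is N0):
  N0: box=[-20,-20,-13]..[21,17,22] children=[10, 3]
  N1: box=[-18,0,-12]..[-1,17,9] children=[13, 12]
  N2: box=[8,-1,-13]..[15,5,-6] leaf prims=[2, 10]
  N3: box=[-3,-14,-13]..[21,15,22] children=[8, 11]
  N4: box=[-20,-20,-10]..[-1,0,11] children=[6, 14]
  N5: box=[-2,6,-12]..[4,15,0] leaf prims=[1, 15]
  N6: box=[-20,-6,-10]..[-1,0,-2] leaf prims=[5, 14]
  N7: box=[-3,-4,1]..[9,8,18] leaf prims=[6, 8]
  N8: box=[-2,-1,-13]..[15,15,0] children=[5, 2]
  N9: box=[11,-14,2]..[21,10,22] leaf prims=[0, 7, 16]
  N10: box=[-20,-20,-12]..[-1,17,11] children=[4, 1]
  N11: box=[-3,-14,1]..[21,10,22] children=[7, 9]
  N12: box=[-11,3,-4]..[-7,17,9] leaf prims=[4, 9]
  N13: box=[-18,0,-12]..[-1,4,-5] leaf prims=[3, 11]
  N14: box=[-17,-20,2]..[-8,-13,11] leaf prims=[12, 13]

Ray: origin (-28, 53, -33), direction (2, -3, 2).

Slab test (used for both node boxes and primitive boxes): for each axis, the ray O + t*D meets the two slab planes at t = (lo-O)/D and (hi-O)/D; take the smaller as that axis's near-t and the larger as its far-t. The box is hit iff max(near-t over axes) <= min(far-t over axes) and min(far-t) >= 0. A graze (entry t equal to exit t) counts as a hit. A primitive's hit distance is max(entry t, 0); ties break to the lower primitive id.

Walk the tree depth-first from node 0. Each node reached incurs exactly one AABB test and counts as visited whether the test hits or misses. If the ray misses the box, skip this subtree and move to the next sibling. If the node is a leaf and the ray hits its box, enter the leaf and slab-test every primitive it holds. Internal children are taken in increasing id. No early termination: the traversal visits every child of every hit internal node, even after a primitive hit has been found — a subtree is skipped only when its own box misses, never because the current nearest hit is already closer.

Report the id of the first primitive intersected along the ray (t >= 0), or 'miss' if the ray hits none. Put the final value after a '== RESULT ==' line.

Traverse from the root:
N0 x:[4,49/2] y:[12,73/3] z:[10,55/2] -> hit [12,73/3], descend [3, 10]
  N3 x:[25/2,49/2] y:[38/3,67/3] z:[10,55/2] -> hit [38/3,67/3], descend [8, 11]
    N8 x:[13,43/2] y:[38/3,18] z:[10,33/2] -> hit [13,33/2], descend [2, 5]
      N2 x:[18,43/2] y:[16,18] z:[10,27/2] -> miss, prune
      N5 x:[13,16] y:[38/3,47/3] z:[21/2,33/2] -> hit [13,47/3] leaf, test {P1(miss), P15@t=15}
    N11 x:[25/2,49/2] y:[43/3,67/3] z:[17,55/2] -> hit [17,67/3], descend [7, 9]
      N7 x:[25/2,37/2] y:[15,19] z:[17,51/2] -> hit [17,37/2] leaf, test {P6(miss), P8(miss)}
      N9 x:[39/2,49/2] y:[43/3,67/3] z:[35/2,55/2] -> hit [39/2,67/3] leaf, test {P0(miss), P7(miss), P16(miss)}
  N10 x:[4,27/2] y:[12,73/3] z:[21/2,22] -> hit [12,27/2], descend [1, 4]
    N1 x:[5,27/2] y:[12,53/3] z:[21/2,21] -> hit [12,27/2], descend [12, 13]
      N12 x:[17/2,21/2] y:[12,50/3] z:[29/2,21] -> miss, prune
      N13 x:[5,27/2] y:[49/3,53/3] z:[21/2,14] -> miss, prune
    N4 x:[4,27/2] y:[53/3,73/3] z:[23/2,22] -> miss, prune

Summary -> nodes [0, 3, 8, 2, 5, 11, 7, 9, 10, 1, 12, 13, 4]; box-tests=13; leaf-entries=3; first=P15

== RESULT ==
15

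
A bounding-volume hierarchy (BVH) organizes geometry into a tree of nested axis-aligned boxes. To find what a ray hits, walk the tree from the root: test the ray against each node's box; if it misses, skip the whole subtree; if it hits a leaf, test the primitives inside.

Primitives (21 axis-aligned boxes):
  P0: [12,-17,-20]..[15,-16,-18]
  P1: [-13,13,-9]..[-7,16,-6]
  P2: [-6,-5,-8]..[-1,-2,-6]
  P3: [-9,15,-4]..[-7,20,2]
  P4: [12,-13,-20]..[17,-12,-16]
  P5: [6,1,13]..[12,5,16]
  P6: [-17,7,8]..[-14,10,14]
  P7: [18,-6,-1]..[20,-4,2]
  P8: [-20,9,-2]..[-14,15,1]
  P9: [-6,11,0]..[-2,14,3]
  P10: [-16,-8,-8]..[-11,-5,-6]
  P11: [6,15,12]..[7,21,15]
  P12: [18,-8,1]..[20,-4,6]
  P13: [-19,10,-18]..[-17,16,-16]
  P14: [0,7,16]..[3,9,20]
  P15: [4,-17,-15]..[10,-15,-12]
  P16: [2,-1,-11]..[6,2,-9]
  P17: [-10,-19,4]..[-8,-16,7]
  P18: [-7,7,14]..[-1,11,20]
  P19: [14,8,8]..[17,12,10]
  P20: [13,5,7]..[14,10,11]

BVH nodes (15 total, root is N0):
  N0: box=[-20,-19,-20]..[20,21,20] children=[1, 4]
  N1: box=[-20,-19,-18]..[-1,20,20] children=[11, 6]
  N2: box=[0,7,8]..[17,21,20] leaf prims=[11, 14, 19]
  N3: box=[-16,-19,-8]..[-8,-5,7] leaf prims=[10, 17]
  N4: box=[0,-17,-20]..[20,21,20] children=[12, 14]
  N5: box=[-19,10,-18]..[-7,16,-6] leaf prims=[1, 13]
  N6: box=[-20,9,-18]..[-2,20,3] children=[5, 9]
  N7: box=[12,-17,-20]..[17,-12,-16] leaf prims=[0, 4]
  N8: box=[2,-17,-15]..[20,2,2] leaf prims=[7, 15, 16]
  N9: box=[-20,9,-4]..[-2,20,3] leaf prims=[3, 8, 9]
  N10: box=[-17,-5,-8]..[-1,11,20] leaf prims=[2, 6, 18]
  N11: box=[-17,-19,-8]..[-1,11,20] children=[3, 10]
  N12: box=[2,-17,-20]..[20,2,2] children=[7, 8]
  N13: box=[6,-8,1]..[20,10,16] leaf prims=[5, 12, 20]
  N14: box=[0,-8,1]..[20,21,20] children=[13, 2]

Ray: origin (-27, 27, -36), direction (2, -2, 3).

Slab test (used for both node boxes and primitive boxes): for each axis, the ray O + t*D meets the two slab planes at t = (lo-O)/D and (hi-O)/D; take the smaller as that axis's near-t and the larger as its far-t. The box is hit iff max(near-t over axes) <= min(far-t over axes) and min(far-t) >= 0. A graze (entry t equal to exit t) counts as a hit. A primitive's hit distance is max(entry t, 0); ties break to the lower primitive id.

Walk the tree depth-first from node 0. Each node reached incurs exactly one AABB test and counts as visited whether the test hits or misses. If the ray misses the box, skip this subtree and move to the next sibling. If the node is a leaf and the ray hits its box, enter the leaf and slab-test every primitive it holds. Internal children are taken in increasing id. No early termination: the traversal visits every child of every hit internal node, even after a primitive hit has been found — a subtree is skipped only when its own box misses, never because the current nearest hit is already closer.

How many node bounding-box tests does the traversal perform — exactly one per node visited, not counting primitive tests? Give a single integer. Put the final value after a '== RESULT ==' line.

Trace the traversal:
N0 x:[7/2,47/2] y:[3,23] z:[16/3,56/3] -> hit [16/3,56/3], descend [1, 4]
  N1 x:[7/2,13] y:[7/2,23] z:[6,56/3] -> hit [6,13], descend [6, 11]
    N6 x:[7/2,25/2] y:[7/2,9] z:[6,13] -> hit [6,9], descend [5, 9]
      N5 x:[4,10] y:[11/2,17/2] z:[6,10] -> hit [6,17/2] leaf, test {P1(miss), P13(miss)}
      N9 x:[7/2,25/2] y:[7/2,9] z:[32/3,13] -> miss, prune
    N11 x:[5,13] y:[8,23] z:[28/3,56/3] -> hit [28/3,13], descend [3, 10]
      N3 x:[11/2,19/2] y:[16,23] z:[28/3,43/3] -> miss, prune
      N10 x:[5,13] y:[8,16] z:[28/3,56/3] -> hit [28/3,13] leaf, test {P2(miss), P6(miss), P18(miss)}
  N4 x:[27/2,47/2] y:[3,22] z:[16/3,56/3] -> hit [27/2,56/3], descend [12, 14]
    N12 x:[29/2,47/2] y:[25/2,22] z:[16/3,38/3] -> miss, prune
    N14 x:[27/2,47/2] y:[3,35/2] z:[37/3,56/3] -> hit [27/2,35/2], descend [2, 13]
      N2 x:[27/2,22] y:[3,10] z:[44/3,56/3] -> miss, prune
      N13 x:[33/2,47/2] y:[17/2,35/2] z:[37/3,52/3] -> hit [33/2,52/3] leaf, test {P5(miss), P12(miss), P20(miss)}

order=[0, 1, 6, 5, 9, 11, 3, 10, 4, 12, 14, 2, 13]  |boxes|=13  |leaves|=3  hit=miss

== RESULT ==
13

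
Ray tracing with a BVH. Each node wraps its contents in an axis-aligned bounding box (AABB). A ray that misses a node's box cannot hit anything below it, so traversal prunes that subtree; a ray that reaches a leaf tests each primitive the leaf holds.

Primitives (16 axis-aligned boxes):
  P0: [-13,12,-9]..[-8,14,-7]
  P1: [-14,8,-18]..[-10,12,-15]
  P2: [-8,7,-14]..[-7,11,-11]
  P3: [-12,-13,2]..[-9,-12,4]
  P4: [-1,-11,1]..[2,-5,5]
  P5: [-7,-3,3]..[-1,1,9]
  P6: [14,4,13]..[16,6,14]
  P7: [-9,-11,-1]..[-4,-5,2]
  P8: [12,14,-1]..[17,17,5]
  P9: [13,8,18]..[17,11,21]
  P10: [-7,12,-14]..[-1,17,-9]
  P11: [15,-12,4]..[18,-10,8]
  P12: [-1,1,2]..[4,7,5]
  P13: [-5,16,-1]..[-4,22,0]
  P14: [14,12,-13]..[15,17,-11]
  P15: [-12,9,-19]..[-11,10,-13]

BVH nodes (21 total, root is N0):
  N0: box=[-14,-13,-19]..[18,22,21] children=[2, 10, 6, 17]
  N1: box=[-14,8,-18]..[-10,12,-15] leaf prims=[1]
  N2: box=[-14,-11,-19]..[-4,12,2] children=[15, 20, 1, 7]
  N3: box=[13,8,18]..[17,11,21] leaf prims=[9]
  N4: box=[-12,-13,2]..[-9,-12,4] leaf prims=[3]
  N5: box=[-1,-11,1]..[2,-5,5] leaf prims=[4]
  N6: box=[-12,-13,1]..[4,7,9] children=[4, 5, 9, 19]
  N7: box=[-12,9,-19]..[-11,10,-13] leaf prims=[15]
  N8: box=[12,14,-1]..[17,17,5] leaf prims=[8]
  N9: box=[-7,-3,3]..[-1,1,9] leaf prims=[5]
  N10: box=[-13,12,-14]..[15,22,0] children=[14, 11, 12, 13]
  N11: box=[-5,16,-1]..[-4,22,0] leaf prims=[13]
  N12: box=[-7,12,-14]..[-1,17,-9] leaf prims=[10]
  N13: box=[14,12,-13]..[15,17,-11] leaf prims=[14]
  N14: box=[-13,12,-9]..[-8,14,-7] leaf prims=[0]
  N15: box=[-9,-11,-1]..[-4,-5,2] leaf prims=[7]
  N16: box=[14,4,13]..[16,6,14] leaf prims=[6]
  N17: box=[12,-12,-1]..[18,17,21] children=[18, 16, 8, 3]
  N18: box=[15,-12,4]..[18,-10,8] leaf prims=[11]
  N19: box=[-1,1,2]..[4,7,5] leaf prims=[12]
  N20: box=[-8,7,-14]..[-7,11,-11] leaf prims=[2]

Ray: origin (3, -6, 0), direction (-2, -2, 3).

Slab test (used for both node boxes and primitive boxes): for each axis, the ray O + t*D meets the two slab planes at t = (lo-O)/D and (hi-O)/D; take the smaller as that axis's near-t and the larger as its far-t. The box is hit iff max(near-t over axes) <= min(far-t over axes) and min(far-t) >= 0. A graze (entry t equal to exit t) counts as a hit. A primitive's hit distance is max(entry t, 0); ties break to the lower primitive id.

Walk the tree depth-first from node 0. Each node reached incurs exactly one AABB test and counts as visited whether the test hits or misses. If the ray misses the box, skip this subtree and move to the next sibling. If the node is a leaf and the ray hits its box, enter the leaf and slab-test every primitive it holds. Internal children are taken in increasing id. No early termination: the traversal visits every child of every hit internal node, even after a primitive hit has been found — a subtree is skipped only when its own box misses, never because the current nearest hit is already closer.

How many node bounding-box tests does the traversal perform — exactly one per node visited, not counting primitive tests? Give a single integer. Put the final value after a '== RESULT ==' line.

Traverse from the root:
N0 x:[-15/2,17/2] y:[-14,7/2] z:[-19/3,7] -> hit [-19/3,7/2], descend [2, 6, 10, 17]
  N2 x:[7/2,17/2] y:[-9,5/2] z:[-19/3,2/3] -> miss, prune
  N6 x:[-1/2,15/2] y:[-13/2,7/2] z:[1/3,3] -> hit [1/3,3], descend [4, 5, 9, 19]
    N4 x:[6,15/2] y:[3,7/2] z:[2/3,4/3] -> miss, prune
    N5 x:[1/2,2] y:[-1/2,5/2] z:[1/3,5/3] -> hit [1/2,5/3] leaf, test {P4@t=1/2}
    N9 x:[2,5] y:[-7/2,-3/2] z:[1,3] -> miss, prune
    N19 x:[-1/2,2] y:[-13/2,-7/2] z:[2/3,5/3] -> miss, prune
  N10 x:[-6,8] y:[-14,-9] z:[-14/3,0] -> miss, prune
  N17 x:[-15/2,-9/2] y:[-23/2,3] z:[-1/3,7] -> miss, prune

Summary -> nodes [0, 2, 6, 4, 5, 9, 19, 10, 17]; box-tests=9; leaf-entries=1; first=P4

== RESULT ==
9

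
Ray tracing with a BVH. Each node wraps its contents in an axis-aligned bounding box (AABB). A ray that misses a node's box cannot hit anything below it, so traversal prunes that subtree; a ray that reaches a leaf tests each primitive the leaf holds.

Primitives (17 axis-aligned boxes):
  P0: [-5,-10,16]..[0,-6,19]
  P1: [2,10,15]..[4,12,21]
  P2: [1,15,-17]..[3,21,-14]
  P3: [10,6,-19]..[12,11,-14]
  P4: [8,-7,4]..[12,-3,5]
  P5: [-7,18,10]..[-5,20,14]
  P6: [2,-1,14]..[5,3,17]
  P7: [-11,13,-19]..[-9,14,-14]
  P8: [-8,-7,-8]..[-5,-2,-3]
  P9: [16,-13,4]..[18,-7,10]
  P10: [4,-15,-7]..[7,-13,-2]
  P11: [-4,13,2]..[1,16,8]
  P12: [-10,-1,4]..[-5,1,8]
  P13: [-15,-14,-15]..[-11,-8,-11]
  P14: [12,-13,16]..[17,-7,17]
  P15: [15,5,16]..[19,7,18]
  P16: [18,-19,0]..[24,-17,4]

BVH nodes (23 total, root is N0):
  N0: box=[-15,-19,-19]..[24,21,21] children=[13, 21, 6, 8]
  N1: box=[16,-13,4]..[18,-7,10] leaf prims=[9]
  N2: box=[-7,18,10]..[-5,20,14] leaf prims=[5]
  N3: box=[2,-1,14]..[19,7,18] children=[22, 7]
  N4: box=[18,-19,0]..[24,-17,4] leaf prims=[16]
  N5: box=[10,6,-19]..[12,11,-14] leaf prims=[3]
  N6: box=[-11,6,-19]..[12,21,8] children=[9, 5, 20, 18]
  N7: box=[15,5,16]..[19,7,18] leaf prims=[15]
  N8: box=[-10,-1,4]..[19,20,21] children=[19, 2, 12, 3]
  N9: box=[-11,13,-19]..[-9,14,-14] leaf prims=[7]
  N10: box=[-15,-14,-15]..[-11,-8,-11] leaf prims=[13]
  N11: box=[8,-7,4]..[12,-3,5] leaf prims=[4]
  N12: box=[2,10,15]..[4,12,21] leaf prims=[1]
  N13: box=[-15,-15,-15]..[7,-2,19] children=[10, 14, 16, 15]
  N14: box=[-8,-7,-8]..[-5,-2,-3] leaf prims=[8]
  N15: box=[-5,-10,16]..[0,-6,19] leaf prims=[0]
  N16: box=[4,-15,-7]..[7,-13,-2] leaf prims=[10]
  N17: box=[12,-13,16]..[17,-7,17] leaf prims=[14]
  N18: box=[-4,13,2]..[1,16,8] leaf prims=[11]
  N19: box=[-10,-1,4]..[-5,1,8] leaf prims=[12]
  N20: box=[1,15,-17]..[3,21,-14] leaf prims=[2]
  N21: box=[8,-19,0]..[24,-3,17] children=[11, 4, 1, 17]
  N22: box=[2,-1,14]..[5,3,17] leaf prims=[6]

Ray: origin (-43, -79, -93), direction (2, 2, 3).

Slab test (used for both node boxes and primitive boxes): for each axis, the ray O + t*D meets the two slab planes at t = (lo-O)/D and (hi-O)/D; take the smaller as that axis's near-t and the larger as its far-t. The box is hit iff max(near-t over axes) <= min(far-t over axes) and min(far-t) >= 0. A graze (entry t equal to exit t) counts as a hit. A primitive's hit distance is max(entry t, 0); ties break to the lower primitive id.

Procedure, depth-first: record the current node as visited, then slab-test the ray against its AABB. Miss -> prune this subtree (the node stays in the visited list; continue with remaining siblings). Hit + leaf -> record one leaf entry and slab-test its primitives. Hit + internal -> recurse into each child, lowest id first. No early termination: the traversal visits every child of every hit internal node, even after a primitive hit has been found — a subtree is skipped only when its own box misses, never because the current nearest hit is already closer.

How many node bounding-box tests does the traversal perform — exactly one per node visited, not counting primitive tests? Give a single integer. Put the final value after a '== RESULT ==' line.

Walk:
N0 x:[14,67/2] y:[30,50] z:[74/3,38] -> hit [30,67/2], descend [6, 8, 13, 21]
  N6 x:[16,55/2] y:[85/2,50] z:[74/3,101/3] -> miss, prune
  N8 x:[33/2,31] y:[39,99/2] z:[97/3,38] -> miss, prune
  N13 x:[14,25] y:[32,77/2] z:[26,112/3] -> miss, prune
  N21 x:[51/2,67/2] y:[30,38] z:[31,110/3] -> hit [31,67/2], descend [1, 4, 11, 17]
    N1 x:[59/2,61/2] y:[33,36] z:[97/3,103/3] -> miss, prune
    N4 x:[61/2,67/2] y:[30,31] z:[31,97/3] -> hit [31,31] leaf, test {P16@t=31}
    N11 x:[51/2,55/2] y:[36,38] z:[97/3,98/3] -> miss, prune
    N17 x:[55/2,30] y:[33,36] z:[109/3,110/3] -> miss, prune

Visited [0, 6, 8, 13, 21, 1, 4, 11, 17]. Tests: 9 box, 1 leaf. Nearest: P16.

== RESULT ==
9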